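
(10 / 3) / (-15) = -2 / 9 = -0.22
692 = 692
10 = 10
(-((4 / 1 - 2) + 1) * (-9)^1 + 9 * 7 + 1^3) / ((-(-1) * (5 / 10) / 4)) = 728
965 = 965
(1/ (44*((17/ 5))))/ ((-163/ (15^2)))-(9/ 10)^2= -1248543/ 1524050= -0.82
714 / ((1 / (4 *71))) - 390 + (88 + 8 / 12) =607424 / 3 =202474.67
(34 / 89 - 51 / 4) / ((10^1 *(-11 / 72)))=8.10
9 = 9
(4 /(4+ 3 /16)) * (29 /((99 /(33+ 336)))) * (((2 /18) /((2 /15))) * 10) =1902400 /2211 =860.43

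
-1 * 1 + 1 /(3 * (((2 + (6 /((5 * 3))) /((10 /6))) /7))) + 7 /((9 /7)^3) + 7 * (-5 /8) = -758 /729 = -1.04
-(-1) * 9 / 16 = 9 / 16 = 0.56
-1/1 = -1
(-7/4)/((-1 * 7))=1/4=0.25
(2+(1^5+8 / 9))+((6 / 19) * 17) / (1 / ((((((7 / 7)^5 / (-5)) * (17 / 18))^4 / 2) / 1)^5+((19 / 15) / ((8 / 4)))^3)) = 5.25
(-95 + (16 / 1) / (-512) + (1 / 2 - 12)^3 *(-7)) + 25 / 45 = 3038875 / 288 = 10551.65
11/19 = 0.58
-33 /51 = -11 /17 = -0.65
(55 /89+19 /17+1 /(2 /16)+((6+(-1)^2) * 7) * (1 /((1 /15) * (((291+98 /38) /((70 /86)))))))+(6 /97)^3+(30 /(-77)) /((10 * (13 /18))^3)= 16490558021093625561471 /1400754050901709854350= 11.77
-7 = -7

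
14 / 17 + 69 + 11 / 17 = 1198 / 17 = 70.47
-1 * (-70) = 70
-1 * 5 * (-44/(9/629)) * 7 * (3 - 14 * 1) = -1183917.78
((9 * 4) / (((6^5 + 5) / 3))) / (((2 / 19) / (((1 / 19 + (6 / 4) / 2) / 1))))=0.11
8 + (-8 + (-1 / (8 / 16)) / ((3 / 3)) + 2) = 0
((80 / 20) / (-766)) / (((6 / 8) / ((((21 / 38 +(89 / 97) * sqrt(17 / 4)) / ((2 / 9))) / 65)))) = -534 * sqrt(17) / 2414815 - 126 / 473005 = -0.00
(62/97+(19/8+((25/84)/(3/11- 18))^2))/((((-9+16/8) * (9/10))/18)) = -15690566915/1821786876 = -8.61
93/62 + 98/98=5/2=2.50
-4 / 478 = -0.01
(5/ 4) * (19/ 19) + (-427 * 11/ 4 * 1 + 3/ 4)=-1172.25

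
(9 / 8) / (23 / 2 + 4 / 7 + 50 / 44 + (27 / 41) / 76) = 59983 / 704678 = 0.09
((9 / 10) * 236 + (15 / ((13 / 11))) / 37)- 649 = -1049198 / 2405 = -436.26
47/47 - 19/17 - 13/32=-0.52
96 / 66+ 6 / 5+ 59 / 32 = 4.50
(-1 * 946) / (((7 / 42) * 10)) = -2838 / 5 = -567.60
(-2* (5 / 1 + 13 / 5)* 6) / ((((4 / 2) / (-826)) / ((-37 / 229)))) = -6968136 / 1145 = -6085.71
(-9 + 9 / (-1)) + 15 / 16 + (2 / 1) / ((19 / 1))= -5155 / 304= -16.96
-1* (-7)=7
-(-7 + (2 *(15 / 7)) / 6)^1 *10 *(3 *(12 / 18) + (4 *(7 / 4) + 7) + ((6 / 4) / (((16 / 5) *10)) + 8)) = 84645 / 56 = 1511.52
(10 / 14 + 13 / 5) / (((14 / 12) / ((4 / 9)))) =928 / 735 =1.26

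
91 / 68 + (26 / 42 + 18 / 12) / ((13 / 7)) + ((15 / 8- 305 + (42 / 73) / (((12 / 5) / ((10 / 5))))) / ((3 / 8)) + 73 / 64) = -2488668553 / 3097536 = -803.43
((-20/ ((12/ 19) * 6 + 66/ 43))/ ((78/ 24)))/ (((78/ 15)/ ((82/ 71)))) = -267976/ 1043913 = -0.26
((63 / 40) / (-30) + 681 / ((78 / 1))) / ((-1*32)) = -0.27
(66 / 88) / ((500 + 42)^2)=3 / 1175056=0.00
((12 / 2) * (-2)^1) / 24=-1 / 2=-0.50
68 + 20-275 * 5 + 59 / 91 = -117058 / 91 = -1286.35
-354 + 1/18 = -6371/18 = -353.94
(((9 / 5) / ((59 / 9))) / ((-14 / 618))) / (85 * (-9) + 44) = 243 / 14455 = 0.02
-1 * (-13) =13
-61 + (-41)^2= 1620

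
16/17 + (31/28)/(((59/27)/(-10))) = -57929/14042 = -4.13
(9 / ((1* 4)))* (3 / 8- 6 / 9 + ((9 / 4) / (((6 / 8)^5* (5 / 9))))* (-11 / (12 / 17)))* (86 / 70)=-4121507 / 5600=-735.98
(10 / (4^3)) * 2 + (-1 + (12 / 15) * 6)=329 / 80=4.11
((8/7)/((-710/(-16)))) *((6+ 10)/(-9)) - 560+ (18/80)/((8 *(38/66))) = -15229587103/27195840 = -560.00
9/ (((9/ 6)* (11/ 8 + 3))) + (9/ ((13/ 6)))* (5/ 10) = 1569/ 455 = 3.45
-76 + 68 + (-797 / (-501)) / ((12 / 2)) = -23251 / 3006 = -7.73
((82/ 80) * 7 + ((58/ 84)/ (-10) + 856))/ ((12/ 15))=725009/ 672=1078.88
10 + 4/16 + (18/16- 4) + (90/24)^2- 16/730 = 125067/5840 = 21.42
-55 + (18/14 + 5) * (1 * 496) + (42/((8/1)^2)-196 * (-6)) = 949619/224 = 4239.37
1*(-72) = -72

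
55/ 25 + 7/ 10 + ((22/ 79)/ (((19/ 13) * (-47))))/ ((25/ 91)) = 10177263/ 3527350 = 2.89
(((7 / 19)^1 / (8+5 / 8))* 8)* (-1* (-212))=94976 / 1311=72.45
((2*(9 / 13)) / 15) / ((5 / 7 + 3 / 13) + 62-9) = 42 / 24545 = 0.00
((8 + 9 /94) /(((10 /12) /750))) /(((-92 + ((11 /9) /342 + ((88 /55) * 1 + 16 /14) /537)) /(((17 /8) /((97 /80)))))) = -66036927915000 /475726347883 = -138.81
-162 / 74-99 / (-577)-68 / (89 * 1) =-5285318 / 1900061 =-2.78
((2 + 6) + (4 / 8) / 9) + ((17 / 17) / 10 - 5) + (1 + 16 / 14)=1669 / 315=5.30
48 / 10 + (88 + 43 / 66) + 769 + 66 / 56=3989971 / 4620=863.63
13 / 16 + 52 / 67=1703 / 1072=1.59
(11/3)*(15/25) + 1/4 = 49/20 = 2.45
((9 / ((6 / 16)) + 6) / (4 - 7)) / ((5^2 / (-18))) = 36 / 5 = 7.20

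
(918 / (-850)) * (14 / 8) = -189 / 100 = -1.89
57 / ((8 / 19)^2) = 20577 / 64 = 321.52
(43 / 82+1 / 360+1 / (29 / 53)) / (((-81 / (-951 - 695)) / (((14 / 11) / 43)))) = 5806678969 / 4099874130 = 1.42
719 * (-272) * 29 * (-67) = 379988624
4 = 4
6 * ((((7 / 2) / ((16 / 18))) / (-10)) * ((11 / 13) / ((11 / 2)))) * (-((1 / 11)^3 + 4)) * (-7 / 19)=-1408995 / 2630056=-0.54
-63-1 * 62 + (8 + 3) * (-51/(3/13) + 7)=-2479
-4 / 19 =-0.21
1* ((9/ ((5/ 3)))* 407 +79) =11384/ 5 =2276.80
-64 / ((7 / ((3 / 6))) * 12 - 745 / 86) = -5504 / 13703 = -0.40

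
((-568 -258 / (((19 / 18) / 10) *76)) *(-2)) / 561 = 433316 / 202521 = 2.14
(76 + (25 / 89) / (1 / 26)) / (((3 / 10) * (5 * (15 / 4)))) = 59312 / 4005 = 14.81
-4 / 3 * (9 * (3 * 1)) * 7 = -252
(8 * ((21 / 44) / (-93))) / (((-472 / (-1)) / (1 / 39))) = -7 / 3138564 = -0.00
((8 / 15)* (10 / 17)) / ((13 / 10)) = 160 / 663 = 0.24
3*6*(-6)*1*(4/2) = -216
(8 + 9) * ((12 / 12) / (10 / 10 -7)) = -17 / 6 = -2.83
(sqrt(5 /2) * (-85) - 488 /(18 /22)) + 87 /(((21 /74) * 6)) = -34357 /63 - 85 * sqrt(10) /2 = -679.75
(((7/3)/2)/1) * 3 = 7/2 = 3.50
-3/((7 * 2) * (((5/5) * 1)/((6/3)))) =-3/7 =-0.43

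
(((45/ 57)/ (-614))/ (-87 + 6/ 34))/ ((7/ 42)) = 85/ 956612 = 0.00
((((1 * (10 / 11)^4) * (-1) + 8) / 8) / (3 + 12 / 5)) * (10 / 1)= 669550 / 395307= 1.69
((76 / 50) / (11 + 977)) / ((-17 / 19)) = -19 / 11050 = -0.00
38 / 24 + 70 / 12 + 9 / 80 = 1807 / 240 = 7.53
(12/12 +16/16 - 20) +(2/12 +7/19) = -1991/114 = -17.46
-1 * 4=-4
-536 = -536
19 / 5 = 3.80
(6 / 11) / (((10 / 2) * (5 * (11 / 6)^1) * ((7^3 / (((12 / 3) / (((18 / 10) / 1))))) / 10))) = 32 / 41503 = 0.00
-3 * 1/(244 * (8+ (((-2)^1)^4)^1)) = -1/1952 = -0.00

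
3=3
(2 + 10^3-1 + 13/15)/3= 15028/45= 333.96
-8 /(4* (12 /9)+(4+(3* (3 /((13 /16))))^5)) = -2227758 /46440622219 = -0.00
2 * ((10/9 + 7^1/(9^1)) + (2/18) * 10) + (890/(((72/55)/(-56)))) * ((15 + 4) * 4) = -26041346/9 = -2893482.89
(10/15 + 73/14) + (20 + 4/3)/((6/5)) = 2981/126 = 23.66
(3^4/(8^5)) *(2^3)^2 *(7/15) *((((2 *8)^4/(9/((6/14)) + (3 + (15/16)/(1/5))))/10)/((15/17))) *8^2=458752/375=1223.34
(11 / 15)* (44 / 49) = 484 / 735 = 0.66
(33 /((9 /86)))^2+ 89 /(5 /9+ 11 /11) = 12536033 /126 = 99492.33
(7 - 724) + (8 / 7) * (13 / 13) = -5011 / 7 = -715.86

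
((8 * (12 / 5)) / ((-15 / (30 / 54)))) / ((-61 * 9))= 32 / 24705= 0.00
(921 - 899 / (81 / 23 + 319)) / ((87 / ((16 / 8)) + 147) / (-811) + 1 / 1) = 1200.11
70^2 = 4900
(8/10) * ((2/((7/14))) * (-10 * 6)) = -192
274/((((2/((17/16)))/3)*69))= 6.33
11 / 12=0.92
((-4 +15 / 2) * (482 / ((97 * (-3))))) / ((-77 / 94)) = 22654 / 3201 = 7.08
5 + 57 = 62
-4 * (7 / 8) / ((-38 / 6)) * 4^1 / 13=42 / 247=0.17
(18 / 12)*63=189 / 2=94.50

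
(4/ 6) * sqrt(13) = 2 * sqrt(13)/ 3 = 2.40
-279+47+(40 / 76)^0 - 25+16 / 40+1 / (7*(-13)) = -116303 / 455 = -255.61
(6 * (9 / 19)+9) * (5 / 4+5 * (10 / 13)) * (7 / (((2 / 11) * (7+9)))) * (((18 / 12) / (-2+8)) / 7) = 655875 / 126464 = 5.19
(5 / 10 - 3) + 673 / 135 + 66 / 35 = 8261 / 1890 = 4.37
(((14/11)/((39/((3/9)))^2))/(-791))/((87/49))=-98/1480342149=-0.00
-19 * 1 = -19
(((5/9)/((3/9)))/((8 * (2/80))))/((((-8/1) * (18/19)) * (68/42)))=-3325/4896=-0.68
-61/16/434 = -61/6944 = -0.01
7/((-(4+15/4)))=-28/31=-0.90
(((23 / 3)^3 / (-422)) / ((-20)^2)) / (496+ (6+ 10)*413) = -12167 / 32377190400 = -0.00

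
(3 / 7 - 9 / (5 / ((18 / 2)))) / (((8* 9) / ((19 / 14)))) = -437 / 1470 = -0.30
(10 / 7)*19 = 190 / 7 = 27.14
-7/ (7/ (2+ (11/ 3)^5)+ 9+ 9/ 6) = -323074/ 485097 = -0.67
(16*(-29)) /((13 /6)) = -214.15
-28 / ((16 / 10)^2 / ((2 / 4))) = -5.47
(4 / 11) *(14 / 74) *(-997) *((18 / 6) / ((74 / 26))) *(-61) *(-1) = -66412164 / 15059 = -4410.13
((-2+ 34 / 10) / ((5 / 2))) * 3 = 42 / 25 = 1.68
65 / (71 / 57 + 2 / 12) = 7410 / 161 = 46.02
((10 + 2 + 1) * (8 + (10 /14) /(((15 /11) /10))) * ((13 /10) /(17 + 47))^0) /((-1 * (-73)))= 3614 /1533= 2.36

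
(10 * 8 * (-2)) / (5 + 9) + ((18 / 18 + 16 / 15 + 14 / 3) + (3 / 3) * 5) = 32 / 105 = 0.30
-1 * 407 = -407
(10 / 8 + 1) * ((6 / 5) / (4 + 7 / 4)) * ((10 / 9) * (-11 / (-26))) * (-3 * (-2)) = 396 / 299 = 1.32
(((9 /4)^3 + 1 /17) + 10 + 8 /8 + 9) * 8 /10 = 34217 /1360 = 25.16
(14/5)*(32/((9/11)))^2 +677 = 2008841/405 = 4960.10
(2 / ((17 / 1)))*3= 6 / 17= 0.35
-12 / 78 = -2 / 13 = -0.15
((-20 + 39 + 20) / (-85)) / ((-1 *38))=39 / 3230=0.01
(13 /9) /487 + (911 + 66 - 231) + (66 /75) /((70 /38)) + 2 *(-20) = 706.48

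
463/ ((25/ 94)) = 43522/ 25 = 1740.88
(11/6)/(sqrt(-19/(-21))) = 11* sqrt(399)/114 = 1.93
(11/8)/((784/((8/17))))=0.00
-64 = -64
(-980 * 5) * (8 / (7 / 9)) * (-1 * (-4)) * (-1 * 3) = 604800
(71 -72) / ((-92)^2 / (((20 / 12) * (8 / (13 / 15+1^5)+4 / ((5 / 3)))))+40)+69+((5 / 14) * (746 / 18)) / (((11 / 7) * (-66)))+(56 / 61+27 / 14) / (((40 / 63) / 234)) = 34738553384833 / 31072829040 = 1117.97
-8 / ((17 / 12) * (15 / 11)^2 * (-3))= 3872 / 3825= 1.01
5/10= 1/2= 0.50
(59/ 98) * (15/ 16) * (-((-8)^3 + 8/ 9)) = 169625/ 588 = 288.48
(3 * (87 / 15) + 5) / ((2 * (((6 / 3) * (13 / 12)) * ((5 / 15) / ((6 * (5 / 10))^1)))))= 3024 / 65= 46.52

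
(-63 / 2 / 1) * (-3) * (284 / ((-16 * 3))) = -559.12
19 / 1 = 19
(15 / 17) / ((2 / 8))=60 / 17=3.53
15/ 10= 3/ 2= 1.50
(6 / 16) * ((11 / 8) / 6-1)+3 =347 / 128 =2.71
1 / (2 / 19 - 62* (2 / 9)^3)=-1.74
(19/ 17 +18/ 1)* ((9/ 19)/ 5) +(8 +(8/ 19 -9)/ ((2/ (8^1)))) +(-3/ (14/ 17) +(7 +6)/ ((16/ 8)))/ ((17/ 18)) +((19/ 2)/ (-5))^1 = -528609/ 22610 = -23.38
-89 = -89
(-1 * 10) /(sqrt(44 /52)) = -10 * sqrt(143) /11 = -10.87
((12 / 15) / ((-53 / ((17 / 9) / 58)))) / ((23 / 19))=-646 / 1590795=-0.00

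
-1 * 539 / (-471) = 539 / 471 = 1.14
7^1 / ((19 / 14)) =98 / 19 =5.16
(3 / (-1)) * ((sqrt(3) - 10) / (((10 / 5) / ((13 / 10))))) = 39 / 2 - 39 * sqrt(3) / 20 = 16.12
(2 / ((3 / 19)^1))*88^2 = 294272 / 3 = 98090.67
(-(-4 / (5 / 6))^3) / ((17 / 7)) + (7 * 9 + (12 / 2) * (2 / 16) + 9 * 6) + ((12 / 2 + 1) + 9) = 1523947 / 8500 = 179.29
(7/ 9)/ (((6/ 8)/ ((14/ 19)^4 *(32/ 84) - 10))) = -108240328/ 10556001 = -10.25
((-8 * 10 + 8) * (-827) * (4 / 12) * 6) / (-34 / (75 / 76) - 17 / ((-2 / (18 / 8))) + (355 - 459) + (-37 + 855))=71452800 / 419203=170.45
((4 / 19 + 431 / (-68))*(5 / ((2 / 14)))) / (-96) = 92365 / 41344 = 2.23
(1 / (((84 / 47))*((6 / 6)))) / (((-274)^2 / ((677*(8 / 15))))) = 0.00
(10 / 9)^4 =10000 / 6561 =1.52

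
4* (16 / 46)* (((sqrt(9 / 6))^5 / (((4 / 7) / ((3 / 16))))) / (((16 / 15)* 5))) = 567* sqrt(6) / 5888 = 0.24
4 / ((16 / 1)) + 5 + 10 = 61 / 4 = 15.25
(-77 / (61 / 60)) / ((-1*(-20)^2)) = 231 / 1220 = 0.19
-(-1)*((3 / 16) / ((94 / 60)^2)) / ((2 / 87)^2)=5109075 / 35344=144.55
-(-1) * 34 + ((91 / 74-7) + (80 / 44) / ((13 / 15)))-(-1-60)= 966429 / 10582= 91.33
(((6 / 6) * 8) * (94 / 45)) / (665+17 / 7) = 329 / 13140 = 0.03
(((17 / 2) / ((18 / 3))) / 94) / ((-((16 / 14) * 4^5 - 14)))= -119 / 9130032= -0.00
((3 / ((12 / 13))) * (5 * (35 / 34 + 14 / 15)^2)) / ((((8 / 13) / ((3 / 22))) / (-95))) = -292493201 / 221952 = -1317.82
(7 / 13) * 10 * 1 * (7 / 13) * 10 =4900 / 169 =28.99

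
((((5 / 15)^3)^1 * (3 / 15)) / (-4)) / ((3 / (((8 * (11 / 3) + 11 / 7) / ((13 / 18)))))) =-649 / 24570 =-0.03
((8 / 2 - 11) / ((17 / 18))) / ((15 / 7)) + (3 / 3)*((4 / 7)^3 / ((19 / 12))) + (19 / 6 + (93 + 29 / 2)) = 178357586 / 1661835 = 107.33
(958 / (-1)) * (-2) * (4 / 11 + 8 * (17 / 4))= 724248 / 11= 65840.73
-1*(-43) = 43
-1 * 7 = -7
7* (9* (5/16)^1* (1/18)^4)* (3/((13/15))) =175/269568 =0.00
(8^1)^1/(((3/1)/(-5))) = -40/3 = -13.33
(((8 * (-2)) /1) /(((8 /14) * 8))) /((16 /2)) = -7 /16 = -0.44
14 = 14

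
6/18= 1/3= 0.33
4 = 4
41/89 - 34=-2985/89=-33.54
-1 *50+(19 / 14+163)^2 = 5284801 / 196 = 26963.27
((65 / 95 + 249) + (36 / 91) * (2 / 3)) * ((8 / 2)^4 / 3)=110632960 / 5187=21328.89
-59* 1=-59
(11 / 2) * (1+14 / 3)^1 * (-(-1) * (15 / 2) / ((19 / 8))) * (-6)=-11220 / 19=-590.53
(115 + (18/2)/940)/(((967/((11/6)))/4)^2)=13081189/1977713235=0.01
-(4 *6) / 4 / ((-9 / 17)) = 34 / 3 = 11.33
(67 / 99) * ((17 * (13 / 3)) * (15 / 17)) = 4355 / 99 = 43.99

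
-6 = -6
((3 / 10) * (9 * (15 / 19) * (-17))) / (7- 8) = 1377 / 38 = 36.24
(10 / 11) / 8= 5 / 44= 0.11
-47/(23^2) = -0.09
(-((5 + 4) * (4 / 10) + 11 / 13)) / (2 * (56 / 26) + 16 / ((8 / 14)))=-289 / 2100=-0.14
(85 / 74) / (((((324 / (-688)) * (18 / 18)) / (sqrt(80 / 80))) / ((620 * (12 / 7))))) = -2592.42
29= 29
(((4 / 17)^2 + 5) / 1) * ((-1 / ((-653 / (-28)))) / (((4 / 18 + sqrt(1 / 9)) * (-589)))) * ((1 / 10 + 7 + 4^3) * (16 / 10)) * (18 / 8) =2355932628 / 13894289125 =0.17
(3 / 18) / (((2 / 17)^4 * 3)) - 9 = 80929 / 288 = 281.00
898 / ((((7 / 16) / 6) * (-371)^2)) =86208 / 963487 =0.09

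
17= 17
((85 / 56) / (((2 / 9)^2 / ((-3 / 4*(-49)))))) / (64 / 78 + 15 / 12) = 331695 / 608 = 545.55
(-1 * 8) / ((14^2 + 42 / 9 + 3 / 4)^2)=-1152 / 5841889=-0.00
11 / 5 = 2.20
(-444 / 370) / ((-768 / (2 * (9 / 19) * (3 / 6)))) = 0.00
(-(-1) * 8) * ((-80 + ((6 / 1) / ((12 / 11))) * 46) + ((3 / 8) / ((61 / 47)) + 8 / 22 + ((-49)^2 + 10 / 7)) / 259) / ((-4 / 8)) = -2916.45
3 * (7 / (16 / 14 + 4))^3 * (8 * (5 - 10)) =-588245 / 1944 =-302.60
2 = 2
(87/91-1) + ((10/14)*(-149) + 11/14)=-19235/182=-105.69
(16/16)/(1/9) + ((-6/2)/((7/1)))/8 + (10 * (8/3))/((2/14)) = 32863/168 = 195.61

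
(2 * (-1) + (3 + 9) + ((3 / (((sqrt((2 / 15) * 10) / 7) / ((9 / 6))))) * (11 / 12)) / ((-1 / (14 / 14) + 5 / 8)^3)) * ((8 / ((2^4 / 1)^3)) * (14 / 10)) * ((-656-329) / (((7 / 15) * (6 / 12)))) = -14775 / 128 + 75845 * sqrt(3) / 24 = 5358.21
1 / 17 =0.06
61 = 61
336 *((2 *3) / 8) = 252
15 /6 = 5 /2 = 2.50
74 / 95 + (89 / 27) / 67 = 142321 / 171855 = 0.83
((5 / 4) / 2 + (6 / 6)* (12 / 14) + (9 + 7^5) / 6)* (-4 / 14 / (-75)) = 471097 / 44100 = 10.68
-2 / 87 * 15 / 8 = -5 / 116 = -0.04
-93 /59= -1.58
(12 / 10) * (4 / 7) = 24 / 35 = 0.69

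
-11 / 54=-0.20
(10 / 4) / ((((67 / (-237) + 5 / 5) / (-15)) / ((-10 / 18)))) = 1975 / 68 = 29.04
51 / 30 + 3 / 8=2.08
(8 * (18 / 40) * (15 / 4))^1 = 27 / 2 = 13.50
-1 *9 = -9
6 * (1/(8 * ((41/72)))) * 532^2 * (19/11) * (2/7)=82966464/451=183961.12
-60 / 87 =-20 / 29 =-0.69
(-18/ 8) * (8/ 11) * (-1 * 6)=108/ 11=9.82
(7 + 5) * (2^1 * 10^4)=240000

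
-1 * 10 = -10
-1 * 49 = -49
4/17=0.24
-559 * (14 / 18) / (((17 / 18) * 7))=-1118 / 17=-65.76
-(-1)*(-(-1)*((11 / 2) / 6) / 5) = 11 / 60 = 0.18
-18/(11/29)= -522/11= -47.45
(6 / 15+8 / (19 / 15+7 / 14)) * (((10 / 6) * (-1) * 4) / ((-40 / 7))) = 4571 / 795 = 5.75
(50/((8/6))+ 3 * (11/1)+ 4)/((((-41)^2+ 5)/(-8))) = -298/843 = -0.35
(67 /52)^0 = 1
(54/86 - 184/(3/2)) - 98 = -28385/129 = -220.04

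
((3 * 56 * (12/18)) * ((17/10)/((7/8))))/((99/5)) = 1088/99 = 10.99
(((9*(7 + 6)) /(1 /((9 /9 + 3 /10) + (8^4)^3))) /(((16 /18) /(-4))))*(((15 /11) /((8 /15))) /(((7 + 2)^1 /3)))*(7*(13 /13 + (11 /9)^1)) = -42210938585886525 /88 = -479669756657801.42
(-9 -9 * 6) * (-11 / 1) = 693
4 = 4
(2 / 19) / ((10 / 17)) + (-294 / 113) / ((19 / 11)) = -14249 / 10735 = -1.33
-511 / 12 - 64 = -1279 / 12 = -106.58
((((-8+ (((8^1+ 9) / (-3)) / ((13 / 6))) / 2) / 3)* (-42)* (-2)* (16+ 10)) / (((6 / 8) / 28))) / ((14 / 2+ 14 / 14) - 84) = 189728 / 57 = 3328.56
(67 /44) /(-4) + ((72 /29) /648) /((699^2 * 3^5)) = -0.38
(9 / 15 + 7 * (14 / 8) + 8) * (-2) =-417 / 10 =-41.70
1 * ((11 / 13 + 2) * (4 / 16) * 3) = 111 / 52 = 2.13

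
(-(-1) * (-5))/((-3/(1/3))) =5/9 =0.56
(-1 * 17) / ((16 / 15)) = -255 / 16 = -15.94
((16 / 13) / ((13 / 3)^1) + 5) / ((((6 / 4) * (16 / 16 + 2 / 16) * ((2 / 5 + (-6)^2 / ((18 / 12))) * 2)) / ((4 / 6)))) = 35720 / 835029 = 0.04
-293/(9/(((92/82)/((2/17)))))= -114563/369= -310.47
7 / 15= 0.47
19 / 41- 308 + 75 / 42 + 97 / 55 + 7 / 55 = -9592859 / 31570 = -303.86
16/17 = 0.94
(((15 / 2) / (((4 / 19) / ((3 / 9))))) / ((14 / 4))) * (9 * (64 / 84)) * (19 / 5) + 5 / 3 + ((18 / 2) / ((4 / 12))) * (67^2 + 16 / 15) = 89171578 / 735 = 121321.87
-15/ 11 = -1.36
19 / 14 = 1.36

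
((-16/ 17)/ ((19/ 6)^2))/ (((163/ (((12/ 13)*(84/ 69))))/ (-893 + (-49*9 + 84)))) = 241920000/ 299098969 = 0.81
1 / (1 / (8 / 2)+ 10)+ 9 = 373 / 41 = 9.10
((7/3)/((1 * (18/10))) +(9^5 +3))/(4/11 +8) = 17538829/2484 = 7060.72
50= 50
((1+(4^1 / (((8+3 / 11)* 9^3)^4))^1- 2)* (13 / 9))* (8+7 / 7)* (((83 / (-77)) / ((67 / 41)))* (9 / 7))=65907923911419116282831 / 5977965285062917695549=11.03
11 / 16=0.69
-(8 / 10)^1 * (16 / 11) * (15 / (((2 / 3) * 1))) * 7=-2016 / 11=-183.27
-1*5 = -5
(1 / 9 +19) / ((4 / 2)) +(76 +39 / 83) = 64261 / 747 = 86.03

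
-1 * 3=-3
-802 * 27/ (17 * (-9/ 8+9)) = -19248/ 119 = -161.75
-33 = -33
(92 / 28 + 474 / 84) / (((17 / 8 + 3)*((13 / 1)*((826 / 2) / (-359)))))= -179500 / 1540903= -0.12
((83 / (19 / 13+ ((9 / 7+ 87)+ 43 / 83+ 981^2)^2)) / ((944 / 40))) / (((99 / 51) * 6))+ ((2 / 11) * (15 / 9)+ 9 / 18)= 76265992311306534745049 / 94972745142343169288748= 0.80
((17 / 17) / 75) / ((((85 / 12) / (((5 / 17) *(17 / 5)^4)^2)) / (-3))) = -17038284 / 1953125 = -8.72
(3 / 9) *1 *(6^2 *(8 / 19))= 96 / 19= 5.05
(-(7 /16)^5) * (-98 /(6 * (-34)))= -0.01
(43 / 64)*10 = 215 / 32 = 6.72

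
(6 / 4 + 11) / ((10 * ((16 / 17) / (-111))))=-9435 / 64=-147.42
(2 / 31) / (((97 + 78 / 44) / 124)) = 176 / 2173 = 0.08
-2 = -2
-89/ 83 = -1.07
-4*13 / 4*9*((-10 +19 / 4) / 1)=2457 / 4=614.25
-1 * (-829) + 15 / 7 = 5818 / 7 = 831.14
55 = 55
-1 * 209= -209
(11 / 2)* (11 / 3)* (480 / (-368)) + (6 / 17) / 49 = -503827 / 19159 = -26.30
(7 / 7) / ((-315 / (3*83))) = -83 / 105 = -0.79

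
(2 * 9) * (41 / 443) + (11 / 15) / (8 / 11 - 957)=116391727 / 69898755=1.67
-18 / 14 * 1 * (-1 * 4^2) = 144 / 7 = 20.57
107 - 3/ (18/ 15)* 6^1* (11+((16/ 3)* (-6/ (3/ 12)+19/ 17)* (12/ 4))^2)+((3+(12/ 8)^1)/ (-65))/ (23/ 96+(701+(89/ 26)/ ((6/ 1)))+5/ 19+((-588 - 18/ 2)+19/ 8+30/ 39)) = -276130778471246/ 137331355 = -2010689.97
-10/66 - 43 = -1424/33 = -43.15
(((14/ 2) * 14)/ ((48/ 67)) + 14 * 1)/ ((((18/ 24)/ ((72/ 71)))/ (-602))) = -122740.17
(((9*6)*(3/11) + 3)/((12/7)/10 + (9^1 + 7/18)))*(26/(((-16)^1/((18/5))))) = -1437345/132506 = -10.85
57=57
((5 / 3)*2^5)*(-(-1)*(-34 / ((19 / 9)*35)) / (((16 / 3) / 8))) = -4896 / 133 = -36.81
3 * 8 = 24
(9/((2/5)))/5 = 9/2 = 4.50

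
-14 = -14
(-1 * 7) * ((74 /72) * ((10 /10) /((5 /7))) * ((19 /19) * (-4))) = 1813 /45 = 40.29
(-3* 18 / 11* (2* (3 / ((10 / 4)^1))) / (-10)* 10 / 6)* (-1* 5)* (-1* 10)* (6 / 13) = 6480 / 143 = 45.31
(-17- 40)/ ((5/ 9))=-102.60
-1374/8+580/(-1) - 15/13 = -39151/52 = -752.90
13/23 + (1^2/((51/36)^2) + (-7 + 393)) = 2572811/6647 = 387.06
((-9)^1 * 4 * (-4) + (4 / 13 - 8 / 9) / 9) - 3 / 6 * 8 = 147352 / 1053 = 139.94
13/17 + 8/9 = 253/153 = 1.65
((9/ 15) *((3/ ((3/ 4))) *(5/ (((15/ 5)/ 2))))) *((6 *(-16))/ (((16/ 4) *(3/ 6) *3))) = -128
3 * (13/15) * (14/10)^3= 4459/625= 7.13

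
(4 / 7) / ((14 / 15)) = 30 / 49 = 0.61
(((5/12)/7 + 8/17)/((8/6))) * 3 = 1.19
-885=-885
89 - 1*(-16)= 105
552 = 552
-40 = -40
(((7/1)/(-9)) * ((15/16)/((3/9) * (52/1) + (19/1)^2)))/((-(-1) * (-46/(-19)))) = -133/167072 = -0.00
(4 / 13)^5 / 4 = 256 / 371293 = 0.00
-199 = -199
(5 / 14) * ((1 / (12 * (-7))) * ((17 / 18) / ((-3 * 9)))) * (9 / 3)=85 / 190512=0.00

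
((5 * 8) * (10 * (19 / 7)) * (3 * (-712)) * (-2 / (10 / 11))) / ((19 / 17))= 31954560 / 7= 4564937.14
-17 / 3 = -5.67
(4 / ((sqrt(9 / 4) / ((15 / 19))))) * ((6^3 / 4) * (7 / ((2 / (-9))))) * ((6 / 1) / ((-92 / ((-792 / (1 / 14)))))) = -1131641280 / 437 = -2589568.15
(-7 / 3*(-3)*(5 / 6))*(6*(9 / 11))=315 / 11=28.64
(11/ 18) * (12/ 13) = 22/ 39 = 0.56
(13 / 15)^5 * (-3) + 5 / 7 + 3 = 3982199 / 1771875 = 2.25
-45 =-45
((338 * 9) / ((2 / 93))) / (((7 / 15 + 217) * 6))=707265 / 6524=108.41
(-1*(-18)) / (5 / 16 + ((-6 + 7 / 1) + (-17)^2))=288 / 4645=0.06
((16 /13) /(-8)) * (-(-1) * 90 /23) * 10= -6.02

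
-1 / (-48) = 1 / 48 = 0.02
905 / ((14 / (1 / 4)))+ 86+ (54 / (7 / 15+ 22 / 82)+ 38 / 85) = 94710569 / 537880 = 176.08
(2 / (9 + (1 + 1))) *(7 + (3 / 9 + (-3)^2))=98 / 33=2.97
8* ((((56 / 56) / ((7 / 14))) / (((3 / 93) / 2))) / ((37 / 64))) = 63488 / 37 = 1715.89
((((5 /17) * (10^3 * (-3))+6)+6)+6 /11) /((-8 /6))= 243981 /374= 652.36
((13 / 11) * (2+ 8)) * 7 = 910 / 11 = 82.73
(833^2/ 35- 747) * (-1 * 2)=-38156.80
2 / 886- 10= -4429 / 443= -10.00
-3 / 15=-1 / 5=-0.20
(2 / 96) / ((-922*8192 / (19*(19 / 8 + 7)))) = -475 / 966787072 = -0.00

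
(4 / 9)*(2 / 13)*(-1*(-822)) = 2192 / 39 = 56.21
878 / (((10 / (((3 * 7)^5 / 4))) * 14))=256131477 / 40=6403286.92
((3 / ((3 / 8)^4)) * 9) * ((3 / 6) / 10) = 1024 / 15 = 68.27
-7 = -7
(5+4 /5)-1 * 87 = -406 /5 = -81.20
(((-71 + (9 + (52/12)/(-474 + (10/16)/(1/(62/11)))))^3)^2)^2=10637152481939026335847377880214199915133250014674868215665868604549404510785536/3291174890294810834737154116955031929557988002159540415841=3232022860075415493516.66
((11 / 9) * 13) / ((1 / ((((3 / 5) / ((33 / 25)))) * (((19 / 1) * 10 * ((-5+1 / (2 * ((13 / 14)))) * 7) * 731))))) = -281946700 / 9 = -31327411.11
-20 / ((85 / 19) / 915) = -69540 / 17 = -4090.59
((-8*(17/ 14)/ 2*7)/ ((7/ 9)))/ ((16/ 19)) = -2907/ 56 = -51.91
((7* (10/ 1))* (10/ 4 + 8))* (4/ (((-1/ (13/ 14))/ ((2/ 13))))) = -420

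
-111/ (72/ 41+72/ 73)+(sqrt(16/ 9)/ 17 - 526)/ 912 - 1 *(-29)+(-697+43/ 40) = -54882391/ 77520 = -707.98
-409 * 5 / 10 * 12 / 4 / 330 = -409 / 220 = -1.86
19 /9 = 2.11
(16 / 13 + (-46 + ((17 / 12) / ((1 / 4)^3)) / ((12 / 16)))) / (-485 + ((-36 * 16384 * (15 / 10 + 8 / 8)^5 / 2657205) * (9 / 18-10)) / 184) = -0.16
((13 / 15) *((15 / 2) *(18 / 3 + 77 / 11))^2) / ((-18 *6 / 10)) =-54925 / 72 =-762.85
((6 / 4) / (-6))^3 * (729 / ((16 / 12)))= -2187 / 256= -8.54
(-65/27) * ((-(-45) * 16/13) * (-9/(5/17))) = 4080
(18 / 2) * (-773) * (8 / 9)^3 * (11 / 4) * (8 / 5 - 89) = 1174379.77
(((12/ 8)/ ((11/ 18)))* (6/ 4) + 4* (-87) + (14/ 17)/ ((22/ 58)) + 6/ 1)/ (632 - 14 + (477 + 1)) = -11429/ 37264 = -0.31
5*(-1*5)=-25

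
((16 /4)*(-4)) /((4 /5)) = -20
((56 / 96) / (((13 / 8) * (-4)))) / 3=-0.03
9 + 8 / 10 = 9.80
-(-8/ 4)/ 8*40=10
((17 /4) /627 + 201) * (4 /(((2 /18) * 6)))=504125 /418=1206.04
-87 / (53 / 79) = -6873 / 53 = -129.68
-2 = -2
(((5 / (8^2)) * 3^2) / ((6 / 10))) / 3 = 25 / 64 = 0.39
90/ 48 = 15/ 8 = 1.88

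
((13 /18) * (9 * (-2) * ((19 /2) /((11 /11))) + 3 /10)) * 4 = -493.13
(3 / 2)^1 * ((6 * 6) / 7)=54 / 7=7.71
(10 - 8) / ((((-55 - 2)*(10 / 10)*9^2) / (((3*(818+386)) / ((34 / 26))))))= -31304 / 26163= -1.20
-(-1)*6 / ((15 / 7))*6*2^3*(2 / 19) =1344 / 95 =14.15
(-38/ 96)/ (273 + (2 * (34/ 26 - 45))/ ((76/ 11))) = -4693/ 3086736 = -0.00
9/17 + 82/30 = 832/255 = 3.26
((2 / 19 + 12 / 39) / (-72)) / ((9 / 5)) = -85 / 26676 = -0.00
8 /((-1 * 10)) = -0.80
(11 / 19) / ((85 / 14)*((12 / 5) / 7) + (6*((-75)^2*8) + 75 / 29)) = 15631 / 7289856027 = 0.00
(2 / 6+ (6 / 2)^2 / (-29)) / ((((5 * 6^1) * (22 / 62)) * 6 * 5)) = 31 / 430650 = 0.00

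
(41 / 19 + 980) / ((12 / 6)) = 18661 / 38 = 491.08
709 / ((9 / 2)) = 1418 / 9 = 157.56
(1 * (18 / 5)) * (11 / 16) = 99 / 40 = 2.48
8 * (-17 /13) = -136 /13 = -10.46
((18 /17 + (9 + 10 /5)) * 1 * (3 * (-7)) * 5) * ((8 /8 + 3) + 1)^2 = -538125 /17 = -31654.41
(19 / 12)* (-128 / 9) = -608 / 27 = -22.52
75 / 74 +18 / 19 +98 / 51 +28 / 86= 12974869 / 3083358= 4.21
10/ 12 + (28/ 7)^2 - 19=-13/ 6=-2.17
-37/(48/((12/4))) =-37/16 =-2.31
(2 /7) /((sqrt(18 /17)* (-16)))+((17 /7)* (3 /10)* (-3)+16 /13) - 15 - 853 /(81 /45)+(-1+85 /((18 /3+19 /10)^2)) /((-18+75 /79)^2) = -489.86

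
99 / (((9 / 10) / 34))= 3740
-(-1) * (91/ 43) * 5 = 455/ 43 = 10.58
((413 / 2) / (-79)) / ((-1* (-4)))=-413 / 632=-0.65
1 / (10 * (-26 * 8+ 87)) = -1 / 1210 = -0.00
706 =706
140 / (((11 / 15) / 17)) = 35700 / 11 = 3245.45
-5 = -5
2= 2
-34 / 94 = -17 / 47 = -0.36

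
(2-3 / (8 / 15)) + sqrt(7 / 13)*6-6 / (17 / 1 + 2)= -599 / 152 + 6*sqrt(91) / 13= 0.46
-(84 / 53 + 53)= -2893 / 53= -54.58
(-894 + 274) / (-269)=620 / 269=2.30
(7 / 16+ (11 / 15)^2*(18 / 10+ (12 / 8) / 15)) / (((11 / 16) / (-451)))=-1076947 / 1125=-957.29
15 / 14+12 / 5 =243 / 70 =3.47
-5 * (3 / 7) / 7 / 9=-5 / 147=-0.03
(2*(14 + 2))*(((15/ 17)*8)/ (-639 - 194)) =-0.27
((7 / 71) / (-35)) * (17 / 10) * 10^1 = -0.05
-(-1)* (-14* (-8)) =112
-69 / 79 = -0.87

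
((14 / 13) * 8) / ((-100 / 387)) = -33.34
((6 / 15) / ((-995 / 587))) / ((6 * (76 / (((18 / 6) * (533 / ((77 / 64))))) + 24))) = -5005936 / 3062008025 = -0.00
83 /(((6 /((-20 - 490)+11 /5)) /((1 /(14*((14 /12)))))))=-210737 /490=-430.08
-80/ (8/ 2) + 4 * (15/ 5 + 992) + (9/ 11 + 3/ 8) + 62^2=686857/ 88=7805.19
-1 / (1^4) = -1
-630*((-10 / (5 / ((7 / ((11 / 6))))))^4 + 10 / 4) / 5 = -6277791051 / 14641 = -428781.58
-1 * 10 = -10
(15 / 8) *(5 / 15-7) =-25 / 2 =-12.50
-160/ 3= -53.33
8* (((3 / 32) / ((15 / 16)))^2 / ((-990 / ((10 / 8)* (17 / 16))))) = -0.00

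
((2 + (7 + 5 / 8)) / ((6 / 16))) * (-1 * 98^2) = -739508 / 3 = -246502.67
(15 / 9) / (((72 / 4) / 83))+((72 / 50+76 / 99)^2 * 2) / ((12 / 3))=124008421 / 12251250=10.12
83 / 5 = 16.60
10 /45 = 2 /9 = 0.22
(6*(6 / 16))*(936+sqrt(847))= 99*sqrt(7) / 4+2106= 2171.48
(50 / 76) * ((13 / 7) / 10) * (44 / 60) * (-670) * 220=-13206.89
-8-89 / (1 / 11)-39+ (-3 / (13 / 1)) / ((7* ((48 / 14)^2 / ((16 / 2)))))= -320119 / 312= -1026.02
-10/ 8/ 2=-5/ 8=-0.62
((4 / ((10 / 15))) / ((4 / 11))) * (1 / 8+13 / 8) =231 / 8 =28.88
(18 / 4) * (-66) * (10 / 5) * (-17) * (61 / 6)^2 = 2087481 / 2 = 1043740.50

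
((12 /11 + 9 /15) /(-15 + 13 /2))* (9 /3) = -558 /935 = -0.60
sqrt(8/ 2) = 2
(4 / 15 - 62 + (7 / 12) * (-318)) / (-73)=7417 / 2190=3.39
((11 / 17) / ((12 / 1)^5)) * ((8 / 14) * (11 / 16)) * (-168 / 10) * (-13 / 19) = 1573 / 133954560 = 0.00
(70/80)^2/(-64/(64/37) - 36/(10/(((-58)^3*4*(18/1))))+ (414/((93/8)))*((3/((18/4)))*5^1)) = 7595/501685272128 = 0.00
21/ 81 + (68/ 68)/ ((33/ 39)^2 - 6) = 1688/ 24111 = 0.07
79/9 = 8.78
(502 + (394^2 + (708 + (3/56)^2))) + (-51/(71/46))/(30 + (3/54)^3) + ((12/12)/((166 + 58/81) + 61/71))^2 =5022493732462262515488833/32103914440155880000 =156444.90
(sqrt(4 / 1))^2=4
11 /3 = 3.67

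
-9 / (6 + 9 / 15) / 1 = -15 / 11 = -1.36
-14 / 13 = -1.08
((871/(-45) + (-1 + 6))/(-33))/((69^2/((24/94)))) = 2584/110764665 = 0.00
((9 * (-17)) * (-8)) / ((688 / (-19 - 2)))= -3213 / 86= -37.36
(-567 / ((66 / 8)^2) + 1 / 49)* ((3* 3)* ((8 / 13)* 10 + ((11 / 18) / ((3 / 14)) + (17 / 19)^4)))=-21741348657592 / 30134255151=-721.48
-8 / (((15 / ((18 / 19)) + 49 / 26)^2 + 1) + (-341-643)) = 6084 / 508831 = 0.01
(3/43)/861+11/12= 135763/148092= 0.92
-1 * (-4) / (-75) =-4 / 75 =-0.05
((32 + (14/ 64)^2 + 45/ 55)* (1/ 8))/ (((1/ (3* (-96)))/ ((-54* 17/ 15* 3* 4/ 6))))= 509769531/ 3520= 144820.89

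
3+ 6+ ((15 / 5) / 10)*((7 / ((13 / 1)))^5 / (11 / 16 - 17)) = 1453477639 / 161512455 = 9.00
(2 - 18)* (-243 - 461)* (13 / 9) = 146432 / 9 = 16270.22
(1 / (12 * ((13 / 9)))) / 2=0.03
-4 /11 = -0.36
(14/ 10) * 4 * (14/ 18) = 196/ 45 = 4.36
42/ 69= 14/ 23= 0.61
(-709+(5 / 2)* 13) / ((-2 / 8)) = 2706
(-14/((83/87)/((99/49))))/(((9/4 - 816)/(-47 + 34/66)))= -1067664/630385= -1.69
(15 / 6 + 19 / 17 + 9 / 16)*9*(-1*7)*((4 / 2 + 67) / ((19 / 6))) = -14827617 / 2584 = -5738.24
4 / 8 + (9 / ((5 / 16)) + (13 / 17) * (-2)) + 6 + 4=6421 / 170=37.77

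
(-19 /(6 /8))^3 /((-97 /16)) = 7023616 /2619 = 2681.79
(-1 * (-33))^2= 1089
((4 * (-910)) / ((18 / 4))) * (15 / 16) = -2275 / 3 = -758.33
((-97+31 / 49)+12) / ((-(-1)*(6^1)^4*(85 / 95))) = -13091 / 179928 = -0.07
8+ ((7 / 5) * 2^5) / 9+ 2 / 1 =674 / 45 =14.98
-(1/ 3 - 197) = 590/ 3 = 196.67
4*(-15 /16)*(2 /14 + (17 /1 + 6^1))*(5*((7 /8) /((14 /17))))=-103275 /224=-461.05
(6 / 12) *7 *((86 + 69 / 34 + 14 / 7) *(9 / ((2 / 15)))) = 2892645 / 136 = 21269.45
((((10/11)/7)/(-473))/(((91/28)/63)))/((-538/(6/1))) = 1080/18194891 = 0.00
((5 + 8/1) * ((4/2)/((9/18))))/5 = 52/5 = 10.40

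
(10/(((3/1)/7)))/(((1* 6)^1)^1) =35/9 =3.89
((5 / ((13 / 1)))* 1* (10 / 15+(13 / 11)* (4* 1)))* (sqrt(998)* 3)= 196.62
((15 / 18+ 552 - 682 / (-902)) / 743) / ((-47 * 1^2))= -136183 / 8590566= -0.02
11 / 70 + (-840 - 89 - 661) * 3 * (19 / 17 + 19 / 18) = -12335563 / 1190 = -10366.02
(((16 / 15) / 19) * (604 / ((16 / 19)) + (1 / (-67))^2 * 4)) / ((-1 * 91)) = -566108 / 1279365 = -0.44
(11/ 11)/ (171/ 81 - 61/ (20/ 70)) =-18/ 3805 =-0.00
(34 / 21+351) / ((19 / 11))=81455 / 399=204.15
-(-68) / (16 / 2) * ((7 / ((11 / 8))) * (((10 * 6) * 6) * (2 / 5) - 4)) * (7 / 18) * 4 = 932960 / 99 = 9423.84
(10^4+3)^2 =100060009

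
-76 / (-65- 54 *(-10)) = -4 / 25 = -0.16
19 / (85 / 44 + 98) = 836 / 4397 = 0.19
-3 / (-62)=3 / 62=0.05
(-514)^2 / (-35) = -264196 / 35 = -7548.46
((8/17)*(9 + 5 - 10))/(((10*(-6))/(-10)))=16/51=0.31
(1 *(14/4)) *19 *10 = 665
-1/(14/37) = -37/14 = -2.64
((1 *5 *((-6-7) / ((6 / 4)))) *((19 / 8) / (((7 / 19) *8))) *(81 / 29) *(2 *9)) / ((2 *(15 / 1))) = -380133 / 6496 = -58.52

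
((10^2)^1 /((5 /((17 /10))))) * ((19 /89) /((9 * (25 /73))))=47158 /20025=2.35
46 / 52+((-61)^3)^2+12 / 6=1339529733461 / 26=51520374363.88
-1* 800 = -800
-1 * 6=-6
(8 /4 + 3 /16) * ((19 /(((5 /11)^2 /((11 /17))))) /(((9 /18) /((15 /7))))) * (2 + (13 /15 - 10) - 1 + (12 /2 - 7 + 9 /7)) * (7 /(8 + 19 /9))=-23442903 /7735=-3030.76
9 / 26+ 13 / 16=241 / 208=1.16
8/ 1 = 8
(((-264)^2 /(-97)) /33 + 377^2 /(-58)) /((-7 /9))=3178.64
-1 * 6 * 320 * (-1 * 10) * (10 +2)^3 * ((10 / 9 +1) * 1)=70041600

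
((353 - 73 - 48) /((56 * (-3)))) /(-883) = 29 /18543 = 0.00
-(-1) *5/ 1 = 5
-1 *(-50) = 50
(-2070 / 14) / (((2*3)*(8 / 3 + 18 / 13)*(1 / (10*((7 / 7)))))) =-67275 / 1106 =-60.83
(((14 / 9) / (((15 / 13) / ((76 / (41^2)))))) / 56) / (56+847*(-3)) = -0.00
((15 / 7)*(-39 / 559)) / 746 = -45 / 224546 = -0.00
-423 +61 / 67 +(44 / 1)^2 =101432 / 67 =1513.91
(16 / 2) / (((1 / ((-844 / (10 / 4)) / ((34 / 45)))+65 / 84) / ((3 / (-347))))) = -638064 / 7118011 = -0.09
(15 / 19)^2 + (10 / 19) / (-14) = 1480 / 2527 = 0.59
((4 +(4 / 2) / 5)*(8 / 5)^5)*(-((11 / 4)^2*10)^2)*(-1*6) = 989497344 / 625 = 1583195.75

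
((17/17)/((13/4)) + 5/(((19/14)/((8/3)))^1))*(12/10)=15016/1235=12.16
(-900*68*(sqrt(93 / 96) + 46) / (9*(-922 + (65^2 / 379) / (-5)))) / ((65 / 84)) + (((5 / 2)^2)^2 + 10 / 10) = 1804040*sqrt(62) / 1517893 + 11595156933 / 24286288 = 486.79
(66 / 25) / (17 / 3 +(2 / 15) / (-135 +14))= 23958 / 51415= 0.47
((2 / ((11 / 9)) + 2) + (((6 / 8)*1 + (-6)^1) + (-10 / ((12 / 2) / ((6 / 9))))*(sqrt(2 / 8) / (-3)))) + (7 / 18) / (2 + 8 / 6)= -1948 / 1485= -1.31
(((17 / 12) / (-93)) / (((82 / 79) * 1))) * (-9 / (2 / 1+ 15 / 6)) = 1343 / 45756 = 0.03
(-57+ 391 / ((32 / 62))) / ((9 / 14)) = 78463 / 72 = 1089.76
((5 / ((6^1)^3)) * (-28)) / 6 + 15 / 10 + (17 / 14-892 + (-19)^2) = -1198397 / 2268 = -528.39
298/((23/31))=9238/23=401.65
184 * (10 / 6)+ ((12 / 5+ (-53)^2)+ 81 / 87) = 1356764 / 435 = 3119.00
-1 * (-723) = 723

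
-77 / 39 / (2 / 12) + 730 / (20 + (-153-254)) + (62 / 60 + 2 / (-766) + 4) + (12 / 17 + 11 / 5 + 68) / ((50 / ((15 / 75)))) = -172344240277 / 20473025625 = -8.42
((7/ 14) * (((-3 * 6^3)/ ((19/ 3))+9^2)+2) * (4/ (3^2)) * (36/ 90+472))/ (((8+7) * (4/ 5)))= -433427/ 2565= -168.98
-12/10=-6/5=-1.20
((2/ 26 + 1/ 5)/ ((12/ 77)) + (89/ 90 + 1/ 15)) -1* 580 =-577.17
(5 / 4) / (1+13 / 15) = 75 / 112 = 0.67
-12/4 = -3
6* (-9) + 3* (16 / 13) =-654 / 13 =-50.31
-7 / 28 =-1 / 4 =-0.25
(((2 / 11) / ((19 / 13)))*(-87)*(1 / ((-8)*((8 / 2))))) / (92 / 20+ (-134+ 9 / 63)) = -35 / 13376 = -0.00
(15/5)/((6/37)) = 37/2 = 18.50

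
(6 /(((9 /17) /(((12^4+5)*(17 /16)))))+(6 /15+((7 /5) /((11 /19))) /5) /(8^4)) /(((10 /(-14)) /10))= -5907833259503 /1689600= -3496586.92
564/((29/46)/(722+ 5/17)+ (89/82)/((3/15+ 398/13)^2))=26200868935992372/93645295171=279788.42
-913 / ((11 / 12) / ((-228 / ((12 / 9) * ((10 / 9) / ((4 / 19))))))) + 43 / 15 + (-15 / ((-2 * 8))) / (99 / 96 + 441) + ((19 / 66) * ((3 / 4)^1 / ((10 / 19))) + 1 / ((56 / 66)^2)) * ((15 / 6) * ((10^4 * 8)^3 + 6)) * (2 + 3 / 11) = 62710038857530252088914 / 11980815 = 5234204756315012.97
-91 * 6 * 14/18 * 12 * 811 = -4132856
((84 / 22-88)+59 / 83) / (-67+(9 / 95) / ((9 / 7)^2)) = 65158695 / 52256468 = 1.25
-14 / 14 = -1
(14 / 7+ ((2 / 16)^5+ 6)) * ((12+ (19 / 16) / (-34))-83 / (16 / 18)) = -651.28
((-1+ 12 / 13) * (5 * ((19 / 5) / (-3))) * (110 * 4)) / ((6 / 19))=79420 / 117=678.80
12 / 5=2.40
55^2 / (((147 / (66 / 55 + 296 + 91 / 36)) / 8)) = 65280710 / 1323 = 49342.94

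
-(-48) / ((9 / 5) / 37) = 2960 / 3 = 986.67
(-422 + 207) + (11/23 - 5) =-5049/23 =-219.52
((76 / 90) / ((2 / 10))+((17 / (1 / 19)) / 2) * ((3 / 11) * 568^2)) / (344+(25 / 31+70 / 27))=130832620410 / 3198503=40904.33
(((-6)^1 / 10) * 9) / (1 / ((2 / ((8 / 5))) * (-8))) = 54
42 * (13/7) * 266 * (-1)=-20748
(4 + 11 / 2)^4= 130321 / 16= 8145.06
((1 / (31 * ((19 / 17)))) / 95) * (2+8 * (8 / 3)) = 238 / 33573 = 0.01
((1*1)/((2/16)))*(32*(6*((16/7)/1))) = 24576/7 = 3510.86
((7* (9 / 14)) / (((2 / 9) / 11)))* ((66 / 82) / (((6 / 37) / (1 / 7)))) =362637 / 2296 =157.94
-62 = -62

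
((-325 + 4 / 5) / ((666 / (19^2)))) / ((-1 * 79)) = 585181 / 263070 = 2.22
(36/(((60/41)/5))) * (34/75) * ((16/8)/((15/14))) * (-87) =-1131928/125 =-9055.42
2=2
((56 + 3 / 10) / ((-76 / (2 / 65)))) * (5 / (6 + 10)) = -563 / 79040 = -0.01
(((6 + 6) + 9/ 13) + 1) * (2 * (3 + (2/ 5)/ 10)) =27056/ 325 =83.25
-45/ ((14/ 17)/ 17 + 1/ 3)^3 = -29327146335/ 36264691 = -808.70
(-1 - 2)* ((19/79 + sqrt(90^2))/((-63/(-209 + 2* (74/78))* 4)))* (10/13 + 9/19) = -17677346431/63924588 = -276.53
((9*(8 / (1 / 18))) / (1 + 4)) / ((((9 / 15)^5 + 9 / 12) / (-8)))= -8640000 / 3449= -2505.07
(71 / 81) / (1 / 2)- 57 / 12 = -971 / 324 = -3.00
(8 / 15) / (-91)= -8 / 1365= -0.01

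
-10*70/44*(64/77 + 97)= -188325/121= -1556.40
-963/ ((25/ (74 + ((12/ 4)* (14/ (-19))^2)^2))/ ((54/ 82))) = -1944.44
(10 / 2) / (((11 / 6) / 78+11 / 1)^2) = 1095120 / 26615281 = 0.04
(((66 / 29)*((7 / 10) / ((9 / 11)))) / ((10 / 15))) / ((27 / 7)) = 5929 / 7830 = 0.76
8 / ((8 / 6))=6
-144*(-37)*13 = 69264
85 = 85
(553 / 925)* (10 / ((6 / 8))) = 4424 / 555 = 7.97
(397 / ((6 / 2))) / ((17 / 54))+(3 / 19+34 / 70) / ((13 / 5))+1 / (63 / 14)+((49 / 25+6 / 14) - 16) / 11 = 30523855238 / 72747675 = 419.59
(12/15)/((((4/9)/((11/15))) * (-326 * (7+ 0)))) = -33/57050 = -0.00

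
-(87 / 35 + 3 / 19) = -1758 / 665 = -2.64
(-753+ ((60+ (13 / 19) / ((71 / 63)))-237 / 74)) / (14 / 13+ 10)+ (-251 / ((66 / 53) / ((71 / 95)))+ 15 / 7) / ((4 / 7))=-28345278651 / 87846880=-322.67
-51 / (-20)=51 / 20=2.55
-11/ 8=-1.38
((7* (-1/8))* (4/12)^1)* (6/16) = -7/64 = -0.11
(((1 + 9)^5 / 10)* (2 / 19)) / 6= 10000 / 57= 175.44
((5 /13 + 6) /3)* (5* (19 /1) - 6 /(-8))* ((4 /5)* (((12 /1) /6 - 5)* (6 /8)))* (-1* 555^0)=95367 /260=366.80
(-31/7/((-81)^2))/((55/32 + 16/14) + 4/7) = -0.00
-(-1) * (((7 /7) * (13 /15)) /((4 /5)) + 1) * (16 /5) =20 /3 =6.67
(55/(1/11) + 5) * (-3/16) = -915/8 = -114.38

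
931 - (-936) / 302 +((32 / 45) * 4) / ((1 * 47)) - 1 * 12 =294505583 / 319365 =922.16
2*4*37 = 296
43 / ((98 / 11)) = 473 / 98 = 4.83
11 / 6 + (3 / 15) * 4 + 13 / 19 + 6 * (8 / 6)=6451 / 570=11.32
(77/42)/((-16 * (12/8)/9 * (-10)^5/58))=319/800000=0.00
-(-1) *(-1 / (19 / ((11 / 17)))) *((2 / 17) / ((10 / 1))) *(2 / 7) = -22 / 192185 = -0.00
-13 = -13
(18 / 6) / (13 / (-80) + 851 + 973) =240 / 145907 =0.00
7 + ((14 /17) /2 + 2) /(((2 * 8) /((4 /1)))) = 517 /68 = 7.60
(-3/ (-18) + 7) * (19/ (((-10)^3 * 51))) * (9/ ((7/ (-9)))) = 7353/ 238000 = 0.03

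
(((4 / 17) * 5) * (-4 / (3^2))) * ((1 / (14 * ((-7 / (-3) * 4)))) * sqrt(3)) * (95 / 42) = -475 * sqrt(3) / 52479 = -0.02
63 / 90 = 7 / 10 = 0.70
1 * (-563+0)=-563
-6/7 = -0.86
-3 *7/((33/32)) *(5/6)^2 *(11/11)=-1400/99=-14.14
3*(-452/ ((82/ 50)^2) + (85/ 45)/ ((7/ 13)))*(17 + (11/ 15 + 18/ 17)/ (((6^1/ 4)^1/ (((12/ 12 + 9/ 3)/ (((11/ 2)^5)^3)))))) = -946669355113059119993496937/ 112807693785834550402515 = -8391.89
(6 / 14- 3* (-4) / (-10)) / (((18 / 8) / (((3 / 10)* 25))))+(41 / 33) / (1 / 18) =1524 / 77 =19.79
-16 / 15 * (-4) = 64 / 15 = 4.27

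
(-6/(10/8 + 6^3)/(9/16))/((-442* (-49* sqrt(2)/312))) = -0.00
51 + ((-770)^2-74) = 592877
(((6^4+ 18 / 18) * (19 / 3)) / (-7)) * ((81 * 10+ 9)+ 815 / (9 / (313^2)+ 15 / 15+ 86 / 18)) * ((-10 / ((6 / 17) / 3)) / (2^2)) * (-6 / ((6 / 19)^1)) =-32442184838701845 / 71322566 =-454865642.93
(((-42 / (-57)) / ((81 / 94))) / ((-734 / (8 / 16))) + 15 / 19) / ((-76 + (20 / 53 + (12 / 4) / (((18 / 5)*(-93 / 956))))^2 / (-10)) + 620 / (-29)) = -17440740470548 / 2301106900969129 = -0.01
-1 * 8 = -8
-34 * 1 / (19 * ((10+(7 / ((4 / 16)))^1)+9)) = -34 / 893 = -0.04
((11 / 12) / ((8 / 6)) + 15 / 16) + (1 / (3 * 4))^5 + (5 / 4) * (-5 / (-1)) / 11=6003083 / 2737152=2.19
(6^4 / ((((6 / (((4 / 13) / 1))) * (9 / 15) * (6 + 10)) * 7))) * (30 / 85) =540 / 1547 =0.35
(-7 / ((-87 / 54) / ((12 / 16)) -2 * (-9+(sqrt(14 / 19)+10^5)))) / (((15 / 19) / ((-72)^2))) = 79575997965408 / 346220111149795 -41885424 * sqrt(266) / 346220111149795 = 0.23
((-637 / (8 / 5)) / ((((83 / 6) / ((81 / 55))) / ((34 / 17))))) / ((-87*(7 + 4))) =51597 / 582494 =0.09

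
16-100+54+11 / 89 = -2659 / 89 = -29.88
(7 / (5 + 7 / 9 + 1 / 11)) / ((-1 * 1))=-99 / 83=-1.19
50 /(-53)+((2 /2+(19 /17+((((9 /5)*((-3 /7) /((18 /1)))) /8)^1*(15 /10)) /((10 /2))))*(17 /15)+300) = 301.45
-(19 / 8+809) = -6491 / 8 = -811.38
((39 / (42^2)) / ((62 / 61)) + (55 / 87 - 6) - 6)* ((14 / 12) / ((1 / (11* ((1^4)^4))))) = -131948641 / 906192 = -145.61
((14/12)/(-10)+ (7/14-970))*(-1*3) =58177/20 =2908.85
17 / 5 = 3.40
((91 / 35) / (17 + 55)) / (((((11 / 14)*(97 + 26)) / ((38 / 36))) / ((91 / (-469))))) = -22477 / 293709240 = -0.00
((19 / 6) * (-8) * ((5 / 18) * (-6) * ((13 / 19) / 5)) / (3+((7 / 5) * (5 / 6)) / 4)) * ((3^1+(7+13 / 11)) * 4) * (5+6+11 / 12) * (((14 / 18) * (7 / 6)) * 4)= 21729344 / 6399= 3395.74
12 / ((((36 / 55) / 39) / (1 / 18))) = 715 / 18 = 39.72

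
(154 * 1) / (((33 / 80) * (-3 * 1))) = -1120 / 9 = -124.44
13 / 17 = 0.76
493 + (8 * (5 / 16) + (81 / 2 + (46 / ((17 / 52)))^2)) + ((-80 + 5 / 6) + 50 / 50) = 35123867 / 1734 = 20255.98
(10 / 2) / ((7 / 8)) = 40 / 7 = 5.71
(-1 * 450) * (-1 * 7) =3150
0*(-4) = 0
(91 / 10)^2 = 8281 / 100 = 82.81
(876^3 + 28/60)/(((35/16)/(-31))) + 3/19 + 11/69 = -728526638935248/76475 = -9526337220.47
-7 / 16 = -0.44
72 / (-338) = -36 / 169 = -0.21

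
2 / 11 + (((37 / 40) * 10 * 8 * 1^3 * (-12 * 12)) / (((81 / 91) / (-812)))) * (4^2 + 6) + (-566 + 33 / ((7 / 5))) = 148204513055 / 693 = 213859326.20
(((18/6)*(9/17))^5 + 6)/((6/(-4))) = -15245366/1419857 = -10.74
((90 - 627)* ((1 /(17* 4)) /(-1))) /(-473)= -537 /32164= -0.02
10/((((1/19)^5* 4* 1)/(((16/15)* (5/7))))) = 99043960/21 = 4716379.05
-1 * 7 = -7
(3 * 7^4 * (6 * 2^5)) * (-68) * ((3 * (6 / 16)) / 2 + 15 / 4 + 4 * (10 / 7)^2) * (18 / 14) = -1508464944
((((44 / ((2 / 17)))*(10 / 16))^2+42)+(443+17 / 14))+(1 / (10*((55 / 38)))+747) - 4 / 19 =55872.14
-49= -49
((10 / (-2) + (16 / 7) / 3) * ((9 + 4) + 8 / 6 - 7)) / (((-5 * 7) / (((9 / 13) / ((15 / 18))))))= 11748 / 15925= 0.74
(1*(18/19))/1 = 18/19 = 0.95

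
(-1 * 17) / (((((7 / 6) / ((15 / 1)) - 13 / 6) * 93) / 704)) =61.61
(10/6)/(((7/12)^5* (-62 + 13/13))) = -414720/1025227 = -0.40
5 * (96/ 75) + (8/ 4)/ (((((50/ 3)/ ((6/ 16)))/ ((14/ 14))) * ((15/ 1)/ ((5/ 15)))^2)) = 288001/ 45000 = 6.40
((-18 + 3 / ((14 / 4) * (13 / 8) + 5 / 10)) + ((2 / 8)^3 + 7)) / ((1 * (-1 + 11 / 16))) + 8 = 5491 / 132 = 41.60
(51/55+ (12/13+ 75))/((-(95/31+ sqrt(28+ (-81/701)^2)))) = 1325323730431/104795514681- 3084693719* sqrt(13765789)/523977573405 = -9.20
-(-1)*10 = 10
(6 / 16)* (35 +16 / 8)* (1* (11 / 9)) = 407 / 24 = 16.96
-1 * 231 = -231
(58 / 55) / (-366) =-29 / 10065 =-0.00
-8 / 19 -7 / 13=-237 / 247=-0.96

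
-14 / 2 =-7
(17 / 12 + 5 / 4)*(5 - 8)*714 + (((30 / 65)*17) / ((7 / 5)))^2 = -5680.59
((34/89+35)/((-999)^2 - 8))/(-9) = -3149/799392393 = -0.00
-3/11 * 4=-12/11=-1.09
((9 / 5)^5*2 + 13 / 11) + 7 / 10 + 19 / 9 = 25854029 / 618750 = 41.78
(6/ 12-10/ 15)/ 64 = -1/ 384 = -0.00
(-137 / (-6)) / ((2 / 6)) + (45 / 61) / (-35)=58481 / 854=68.48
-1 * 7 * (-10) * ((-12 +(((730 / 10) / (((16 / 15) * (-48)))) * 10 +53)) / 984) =39935 / 20992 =1.90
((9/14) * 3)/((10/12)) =81/35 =2.31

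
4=4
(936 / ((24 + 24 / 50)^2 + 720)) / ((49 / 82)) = 333125 / 280574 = 1.19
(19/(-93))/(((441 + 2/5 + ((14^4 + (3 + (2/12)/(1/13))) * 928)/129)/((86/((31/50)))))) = -0.00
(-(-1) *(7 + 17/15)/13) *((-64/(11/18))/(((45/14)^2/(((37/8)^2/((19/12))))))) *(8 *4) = -2741.68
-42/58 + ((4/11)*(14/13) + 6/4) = 9683/8294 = 1.17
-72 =-72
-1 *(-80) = 80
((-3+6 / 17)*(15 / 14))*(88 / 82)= -3.04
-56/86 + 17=703/43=16.35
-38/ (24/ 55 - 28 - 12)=1045/ 1088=0.96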